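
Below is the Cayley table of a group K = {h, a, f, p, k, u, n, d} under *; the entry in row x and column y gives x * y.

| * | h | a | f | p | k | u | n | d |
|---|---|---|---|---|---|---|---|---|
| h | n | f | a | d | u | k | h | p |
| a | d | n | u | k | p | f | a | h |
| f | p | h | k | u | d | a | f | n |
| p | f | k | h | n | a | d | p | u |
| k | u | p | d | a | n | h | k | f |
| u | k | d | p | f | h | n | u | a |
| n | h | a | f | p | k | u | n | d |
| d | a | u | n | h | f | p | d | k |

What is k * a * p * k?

k

k * a = p
p * p = n
n * k = k
(Structurally, K here is isomorphic to the dihedral group D_4.)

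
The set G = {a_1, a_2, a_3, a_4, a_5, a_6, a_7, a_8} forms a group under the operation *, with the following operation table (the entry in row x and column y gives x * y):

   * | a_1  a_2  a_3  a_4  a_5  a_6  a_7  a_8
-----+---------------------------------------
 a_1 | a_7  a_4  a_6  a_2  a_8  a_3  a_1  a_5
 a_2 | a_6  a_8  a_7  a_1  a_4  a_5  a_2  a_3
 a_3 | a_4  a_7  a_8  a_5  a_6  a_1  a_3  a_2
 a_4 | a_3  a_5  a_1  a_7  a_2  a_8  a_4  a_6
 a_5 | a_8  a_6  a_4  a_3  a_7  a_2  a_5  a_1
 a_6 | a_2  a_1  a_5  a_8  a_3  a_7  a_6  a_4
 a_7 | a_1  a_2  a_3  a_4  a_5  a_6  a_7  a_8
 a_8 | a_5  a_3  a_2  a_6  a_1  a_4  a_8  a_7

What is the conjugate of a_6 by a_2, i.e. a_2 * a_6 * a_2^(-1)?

The identity is a_7. In row a_2, the entry a_7 sits in column a_3, so a_2^(-1) = a_3.
a_2 * a_6 = a_5
a_5 * a_3 = a_4

a_4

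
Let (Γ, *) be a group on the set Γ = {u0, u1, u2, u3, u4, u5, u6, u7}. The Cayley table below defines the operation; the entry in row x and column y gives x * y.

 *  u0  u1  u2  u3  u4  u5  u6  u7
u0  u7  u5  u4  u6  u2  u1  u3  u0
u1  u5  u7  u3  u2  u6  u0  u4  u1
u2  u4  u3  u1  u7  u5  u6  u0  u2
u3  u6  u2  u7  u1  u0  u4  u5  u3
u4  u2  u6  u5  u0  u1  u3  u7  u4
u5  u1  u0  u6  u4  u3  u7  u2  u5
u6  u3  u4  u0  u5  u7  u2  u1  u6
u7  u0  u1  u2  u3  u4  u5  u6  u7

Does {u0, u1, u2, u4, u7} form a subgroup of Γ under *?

u1 * u2 = u3, which is not in {u0, u1, u2, u4, u7}.
The subset is not closed under *, so it is not a subgroup.
(Structurally, Γ here is isomorphic to Z_2 x Z_4.)

No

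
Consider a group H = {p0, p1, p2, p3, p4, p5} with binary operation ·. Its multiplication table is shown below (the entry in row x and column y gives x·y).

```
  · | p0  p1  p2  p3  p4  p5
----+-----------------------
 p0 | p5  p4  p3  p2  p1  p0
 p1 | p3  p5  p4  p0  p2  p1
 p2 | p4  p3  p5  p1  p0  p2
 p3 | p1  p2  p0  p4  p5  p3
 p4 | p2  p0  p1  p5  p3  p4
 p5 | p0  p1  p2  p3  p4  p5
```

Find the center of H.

An element z is central iff its row equals its column in the table.
For p2: p2·p3 = p1 ≠ p0 = p3·p2, so p2 ∉ Z.
Checking each element this way leaves Z(H) = {p5}.

{p5}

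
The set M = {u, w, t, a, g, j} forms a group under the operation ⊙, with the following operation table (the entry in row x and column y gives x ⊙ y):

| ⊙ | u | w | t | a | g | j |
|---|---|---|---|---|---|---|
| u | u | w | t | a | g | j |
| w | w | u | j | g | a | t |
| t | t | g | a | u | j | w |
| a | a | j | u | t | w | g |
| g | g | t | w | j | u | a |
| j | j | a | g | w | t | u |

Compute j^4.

j^1 = j
j^2 = j ⊙ j = u
j^3 = u ⊙ j = j
j^4 = j ⊙ j = u

u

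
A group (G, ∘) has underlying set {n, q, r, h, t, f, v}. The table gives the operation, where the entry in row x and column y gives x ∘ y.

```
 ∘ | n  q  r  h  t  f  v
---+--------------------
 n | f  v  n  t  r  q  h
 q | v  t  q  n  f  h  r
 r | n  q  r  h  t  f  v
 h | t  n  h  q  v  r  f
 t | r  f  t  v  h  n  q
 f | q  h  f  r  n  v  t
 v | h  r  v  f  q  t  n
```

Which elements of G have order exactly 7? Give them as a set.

{f, h, n, q, t, v}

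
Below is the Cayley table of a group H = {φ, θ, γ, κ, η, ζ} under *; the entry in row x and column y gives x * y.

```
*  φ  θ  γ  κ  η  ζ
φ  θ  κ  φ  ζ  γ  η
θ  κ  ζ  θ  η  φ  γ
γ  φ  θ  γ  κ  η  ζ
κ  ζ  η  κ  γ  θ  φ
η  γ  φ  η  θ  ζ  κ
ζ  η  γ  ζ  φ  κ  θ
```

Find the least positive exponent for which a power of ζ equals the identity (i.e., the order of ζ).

The identity element is γ (its row matches the header).
ζ^1 = ζ
ζ^2 = ζ * ζ = θ
ζ^3 = θ * ζ = γ
The first power of ζ equal to the identity is ζ^3, so ord(ζ) = 3.

3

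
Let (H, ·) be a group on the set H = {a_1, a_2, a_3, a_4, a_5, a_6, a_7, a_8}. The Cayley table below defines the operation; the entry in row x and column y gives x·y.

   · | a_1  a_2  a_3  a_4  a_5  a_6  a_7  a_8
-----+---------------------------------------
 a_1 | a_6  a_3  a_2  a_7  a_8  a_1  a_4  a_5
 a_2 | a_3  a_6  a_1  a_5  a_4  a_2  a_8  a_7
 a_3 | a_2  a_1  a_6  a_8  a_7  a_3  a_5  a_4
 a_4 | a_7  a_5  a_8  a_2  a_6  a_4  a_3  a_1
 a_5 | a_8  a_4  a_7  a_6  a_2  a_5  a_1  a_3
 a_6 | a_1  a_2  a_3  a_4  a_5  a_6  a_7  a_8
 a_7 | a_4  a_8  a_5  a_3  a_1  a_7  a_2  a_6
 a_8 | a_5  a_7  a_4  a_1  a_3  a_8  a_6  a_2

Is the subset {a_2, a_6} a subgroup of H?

{a_2, a_6} contains the identity a_6.
Checking products: every product of two elements of {a_2, a_6} (read from the table) lies in {a_2, a_6}, so the set is closed.
In a finite group, a nonempty closed subset is a subgroup. So {a_2, a_6} ≤ H.

Yes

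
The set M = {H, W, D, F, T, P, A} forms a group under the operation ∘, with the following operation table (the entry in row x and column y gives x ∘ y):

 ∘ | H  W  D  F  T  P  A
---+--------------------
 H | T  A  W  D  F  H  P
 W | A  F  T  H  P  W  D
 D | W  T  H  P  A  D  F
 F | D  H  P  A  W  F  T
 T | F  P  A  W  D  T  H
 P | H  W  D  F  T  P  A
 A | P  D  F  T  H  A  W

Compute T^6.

T^1 = T
T^2 = T ∘ T = D
T^3 = D ∘ T = A
T^4 = A ∘ T = H
T^5 = H ∘ T = F
T^6 = F ∘ T = W

W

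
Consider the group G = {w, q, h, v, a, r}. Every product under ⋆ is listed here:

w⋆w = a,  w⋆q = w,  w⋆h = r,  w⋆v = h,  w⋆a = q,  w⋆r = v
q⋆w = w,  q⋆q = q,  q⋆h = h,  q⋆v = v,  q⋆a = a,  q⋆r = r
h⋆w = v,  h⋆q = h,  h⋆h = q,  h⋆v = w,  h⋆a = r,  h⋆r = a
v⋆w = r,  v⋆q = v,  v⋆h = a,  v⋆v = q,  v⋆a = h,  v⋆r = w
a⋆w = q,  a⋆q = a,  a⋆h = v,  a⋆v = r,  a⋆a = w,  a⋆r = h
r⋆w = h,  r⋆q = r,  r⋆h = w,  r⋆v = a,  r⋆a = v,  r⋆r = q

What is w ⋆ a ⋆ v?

w ⋆ a = q
q ⋆ v = v

v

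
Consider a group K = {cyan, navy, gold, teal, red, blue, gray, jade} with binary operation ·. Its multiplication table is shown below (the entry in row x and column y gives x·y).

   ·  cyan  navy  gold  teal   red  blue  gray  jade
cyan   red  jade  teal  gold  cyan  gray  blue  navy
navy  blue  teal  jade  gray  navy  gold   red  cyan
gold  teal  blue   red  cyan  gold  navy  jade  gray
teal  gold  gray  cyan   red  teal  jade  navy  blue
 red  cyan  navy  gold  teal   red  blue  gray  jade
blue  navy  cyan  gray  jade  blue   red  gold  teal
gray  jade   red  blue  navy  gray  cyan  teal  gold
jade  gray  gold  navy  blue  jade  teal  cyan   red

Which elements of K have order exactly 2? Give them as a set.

Identity is red. Compute the order of each non-identity element by repeated multiplication:
  cyan: cyan → red  (order 2)
  navy: navy → teal → gray → red  (order 4)
  gold: gold → red  (order 2)
  teal: teal → red  (order 2)
  blue: blue → red  (order 2)
  gray: gray → teal → navy → red  (order 4)
  jade: jade → red  (order 2)
Elements of order 2: {blue, cyan, gold, jade, teal}.

{blue, cyan, gold, jade, teal}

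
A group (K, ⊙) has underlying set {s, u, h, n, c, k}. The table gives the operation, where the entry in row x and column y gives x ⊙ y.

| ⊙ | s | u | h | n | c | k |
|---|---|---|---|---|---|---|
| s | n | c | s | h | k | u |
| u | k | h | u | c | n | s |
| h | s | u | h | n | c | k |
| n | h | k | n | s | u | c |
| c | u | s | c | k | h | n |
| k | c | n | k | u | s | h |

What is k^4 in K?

h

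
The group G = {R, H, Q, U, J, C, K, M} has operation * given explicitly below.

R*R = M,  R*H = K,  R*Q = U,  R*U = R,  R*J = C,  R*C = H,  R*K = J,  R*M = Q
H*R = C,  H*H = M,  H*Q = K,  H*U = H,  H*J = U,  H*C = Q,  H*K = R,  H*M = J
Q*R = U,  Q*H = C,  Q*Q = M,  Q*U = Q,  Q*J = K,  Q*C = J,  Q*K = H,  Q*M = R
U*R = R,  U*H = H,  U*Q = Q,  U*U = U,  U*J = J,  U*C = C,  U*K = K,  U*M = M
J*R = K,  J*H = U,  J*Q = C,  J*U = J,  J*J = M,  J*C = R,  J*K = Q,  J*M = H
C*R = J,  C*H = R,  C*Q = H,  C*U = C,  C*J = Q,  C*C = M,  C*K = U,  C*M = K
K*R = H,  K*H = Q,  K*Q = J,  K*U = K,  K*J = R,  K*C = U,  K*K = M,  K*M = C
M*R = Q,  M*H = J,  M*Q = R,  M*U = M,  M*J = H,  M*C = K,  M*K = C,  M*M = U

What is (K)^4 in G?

U

K^1 = K
K^2 = K * K = M
K^3 = M * K = C
K^4 = C * K = U
(Structurally, G here is isomorphic to the quaternion group Q_8.)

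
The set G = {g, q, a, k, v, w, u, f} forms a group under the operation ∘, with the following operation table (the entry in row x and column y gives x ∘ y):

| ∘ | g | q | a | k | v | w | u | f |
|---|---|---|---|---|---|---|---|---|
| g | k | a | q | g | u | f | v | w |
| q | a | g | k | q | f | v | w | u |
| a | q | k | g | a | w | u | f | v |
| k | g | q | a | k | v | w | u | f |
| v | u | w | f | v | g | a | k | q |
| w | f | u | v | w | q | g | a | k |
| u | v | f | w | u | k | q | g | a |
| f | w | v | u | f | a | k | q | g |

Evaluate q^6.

g

q^1 = q
q^2 = q ∘ q = g
q^3 = g ∘ q = a
q^4 = a ∘ q = k
q^5 = k ∘ q = q
q^6 = q ∘ q = g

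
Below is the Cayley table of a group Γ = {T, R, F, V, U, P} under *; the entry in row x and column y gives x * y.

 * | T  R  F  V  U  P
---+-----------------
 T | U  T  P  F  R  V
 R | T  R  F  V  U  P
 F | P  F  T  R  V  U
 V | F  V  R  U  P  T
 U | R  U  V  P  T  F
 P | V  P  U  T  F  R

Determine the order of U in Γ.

3

The identity element is R (its row matches the header).
U^1 = U
U^2 = U * U = T
U^3 = T * U = R
The first power of U equal to the identity is U^3, so ord(U) = 3.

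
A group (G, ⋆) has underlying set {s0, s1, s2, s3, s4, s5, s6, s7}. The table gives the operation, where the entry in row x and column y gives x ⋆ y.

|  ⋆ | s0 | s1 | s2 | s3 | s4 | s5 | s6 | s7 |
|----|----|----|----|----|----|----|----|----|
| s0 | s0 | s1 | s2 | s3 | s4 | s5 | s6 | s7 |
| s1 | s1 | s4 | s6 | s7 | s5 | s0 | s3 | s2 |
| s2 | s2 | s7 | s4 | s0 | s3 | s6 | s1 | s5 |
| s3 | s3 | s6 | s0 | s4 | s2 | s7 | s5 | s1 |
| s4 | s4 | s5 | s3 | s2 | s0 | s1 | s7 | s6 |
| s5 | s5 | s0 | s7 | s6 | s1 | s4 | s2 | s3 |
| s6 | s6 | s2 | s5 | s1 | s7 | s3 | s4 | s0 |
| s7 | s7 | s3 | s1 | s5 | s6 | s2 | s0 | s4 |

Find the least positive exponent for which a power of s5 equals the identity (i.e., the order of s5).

The identity element is s0 (its row matches the header).
s5^1 = s5
s5^2 = s5 ⋆ s5 = s4
s5^3 = s4 ⋆ s5 = s1
s5^4 = s1 ⋆ s5 = s0
The first power of s5 equal to the identity is s5^4, so ord(s5) = 4.

4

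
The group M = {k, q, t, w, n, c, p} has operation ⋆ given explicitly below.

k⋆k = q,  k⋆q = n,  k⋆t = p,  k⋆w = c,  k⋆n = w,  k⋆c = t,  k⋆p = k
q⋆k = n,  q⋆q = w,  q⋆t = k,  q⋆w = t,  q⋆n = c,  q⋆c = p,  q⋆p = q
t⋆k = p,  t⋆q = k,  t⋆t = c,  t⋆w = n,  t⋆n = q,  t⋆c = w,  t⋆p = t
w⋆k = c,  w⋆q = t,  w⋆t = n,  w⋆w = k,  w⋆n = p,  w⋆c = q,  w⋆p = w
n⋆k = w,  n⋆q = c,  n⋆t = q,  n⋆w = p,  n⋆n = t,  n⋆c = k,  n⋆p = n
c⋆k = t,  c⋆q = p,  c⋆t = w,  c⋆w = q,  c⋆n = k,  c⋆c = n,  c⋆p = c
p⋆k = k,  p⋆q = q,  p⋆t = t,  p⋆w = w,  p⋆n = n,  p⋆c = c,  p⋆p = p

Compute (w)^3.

c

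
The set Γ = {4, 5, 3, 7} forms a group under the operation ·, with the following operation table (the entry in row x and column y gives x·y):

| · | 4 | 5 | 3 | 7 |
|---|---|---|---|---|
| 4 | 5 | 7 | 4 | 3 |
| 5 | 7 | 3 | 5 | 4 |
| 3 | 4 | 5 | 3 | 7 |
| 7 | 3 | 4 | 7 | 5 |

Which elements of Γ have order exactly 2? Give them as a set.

Identity is 3. Compute the order of each non-identity element by repeated multiplication:
  4: 4 → 5 → 7 → 3  (order 4)
  5: 5 → 3  (order 2)
  7: 7 → 5 → 4 → 3  (order 4)
Elements of order 2: {5}.

{5}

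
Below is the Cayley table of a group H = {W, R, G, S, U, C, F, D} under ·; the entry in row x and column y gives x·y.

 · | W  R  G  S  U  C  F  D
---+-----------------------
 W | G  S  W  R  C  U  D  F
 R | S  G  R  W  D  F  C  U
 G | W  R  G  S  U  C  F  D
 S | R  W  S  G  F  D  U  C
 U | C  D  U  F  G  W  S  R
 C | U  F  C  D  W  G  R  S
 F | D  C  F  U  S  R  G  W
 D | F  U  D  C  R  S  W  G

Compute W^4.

W^1 = W
W^2 = W·W = G
W^3 = G·W = W
W^4 = W·W = G

G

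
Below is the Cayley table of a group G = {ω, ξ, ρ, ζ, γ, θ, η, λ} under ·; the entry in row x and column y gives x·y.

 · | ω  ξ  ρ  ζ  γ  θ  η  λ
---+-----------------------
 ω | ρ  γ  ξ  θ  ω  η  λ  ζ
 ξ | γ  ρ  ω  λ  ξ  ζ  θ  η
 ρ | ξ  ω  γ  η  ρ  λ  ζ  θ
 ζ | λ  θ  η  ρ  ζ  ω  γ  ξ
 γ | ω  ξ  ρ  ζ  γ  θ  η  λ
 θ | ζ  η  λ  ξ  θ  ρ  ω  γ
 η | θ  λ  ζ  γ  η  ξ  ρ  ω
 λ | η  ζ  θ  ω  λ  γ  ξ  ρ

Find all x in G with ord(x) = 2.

Identity is γ. Compute the order of each non-identity element by repeated multiplication:
  ω: ω → ρ → ξ → γ  (order 4)
  ξ: ξ → ρ → ω → γ  (order 4)
  ρ: ρ → γ  (order 2)
  ζ: ζ → ρ → η → γ  (order 4)
  θ: θ → ρ → λ → γ  (order 4)
  η: η → ρ → ζ → γ  (order 4)
  λ: λ → ρ → θ → γ  (order 4)
Elements of order 2: {ρ}.

{ρ}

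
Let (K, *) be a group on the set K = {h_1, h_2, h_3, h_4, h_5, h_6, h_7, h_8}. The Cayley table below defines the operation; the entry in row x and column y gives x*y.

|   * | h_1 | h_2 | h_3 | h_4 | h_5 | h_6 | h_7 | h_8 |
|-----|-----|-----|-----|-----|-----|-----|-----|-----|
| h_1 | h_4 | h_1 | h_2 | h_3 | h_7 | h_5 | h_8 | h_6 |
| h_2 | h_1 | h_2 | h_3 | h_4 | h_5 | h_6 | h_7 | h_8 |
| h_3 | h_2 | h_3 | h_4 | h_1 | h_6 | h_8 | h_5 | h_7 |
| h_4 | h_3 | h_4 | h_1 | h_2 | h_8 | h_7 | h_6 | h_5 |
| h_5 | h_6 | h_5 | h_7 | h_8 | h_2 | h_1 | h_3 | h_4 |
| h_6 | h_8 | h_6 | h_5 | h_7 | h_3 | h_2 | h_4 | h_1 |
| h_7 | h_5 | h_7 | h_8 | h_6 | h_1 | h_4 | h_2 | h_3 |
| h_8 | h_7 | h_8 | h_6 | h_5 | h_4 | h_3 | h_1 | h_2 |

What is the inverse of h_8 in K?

h_8

First locate the identity: row h_2 matches the header, so h_2 is the identity.
Scan row h_8 for h_2: h_8*h_8 = h_2. Hence h_8^(-1) = h_8.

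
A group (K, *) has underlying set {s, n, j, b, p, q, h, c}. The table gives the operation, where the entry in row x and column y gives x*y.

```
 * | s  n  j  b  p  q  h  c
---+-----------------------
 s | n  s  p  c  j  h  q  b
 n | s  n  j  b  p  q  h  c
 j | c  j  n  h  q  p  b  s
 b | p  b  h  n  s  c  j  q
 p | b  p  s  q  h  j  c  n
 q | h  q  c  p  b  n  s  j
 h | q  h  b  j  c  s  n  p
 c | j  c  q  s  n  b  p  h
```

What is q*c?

j

Read row q, column c: q*c = j.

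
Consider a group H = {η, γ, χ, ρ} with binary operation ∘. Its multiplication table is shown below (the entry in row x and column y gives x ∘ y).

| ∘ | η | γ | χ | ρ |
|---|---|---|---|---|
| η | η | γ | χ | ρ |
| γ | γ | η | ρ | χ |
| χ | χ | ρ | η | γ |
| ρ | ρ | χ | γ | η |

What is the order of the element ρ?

2

The identity element is η (its row matches the header).
ρ^1 = ρ
ρ^2 = ρ ∘ ρ = η
The first power of ρ equal to the identity is ρ^2, so ord(ρ) = 2.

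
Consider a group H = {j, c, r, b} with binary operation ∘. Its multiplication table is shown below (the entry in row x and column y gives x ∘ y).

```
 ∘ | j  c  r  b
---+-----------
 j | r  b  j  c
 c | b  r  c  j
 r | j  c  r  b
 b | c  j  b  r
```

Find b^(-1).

b

First locate the identity: row r matches the header, so r is the identity.
Scan row b for r: b ∘ b = r. Hence b^(-1) = b.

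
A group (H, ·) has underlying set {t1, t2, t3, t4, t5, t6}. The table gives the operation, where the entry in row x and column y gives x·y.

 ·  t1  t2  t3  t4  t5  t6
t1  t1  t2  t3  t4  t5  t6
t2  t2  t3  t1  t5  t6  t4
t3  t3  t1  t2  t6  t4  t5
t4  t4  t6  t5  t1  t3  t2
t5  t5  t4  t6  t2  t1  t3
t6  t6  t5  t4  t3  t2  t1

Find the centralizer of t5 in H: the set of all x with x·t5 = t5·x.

{t1, t5}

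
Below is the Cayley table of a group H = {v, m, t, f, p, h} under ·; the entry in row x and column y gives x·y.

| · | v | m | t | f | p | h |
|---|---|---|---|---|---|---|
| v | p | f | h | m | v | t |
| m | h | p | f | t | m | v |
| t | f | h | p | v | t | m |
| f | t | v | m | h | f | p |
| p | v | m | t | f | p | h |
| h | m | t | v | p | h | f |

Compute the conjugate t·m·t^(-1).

The identity is p. In row t, the entry p sits in column t, so t^(-1) = t.
t·m = h
h·t = v

v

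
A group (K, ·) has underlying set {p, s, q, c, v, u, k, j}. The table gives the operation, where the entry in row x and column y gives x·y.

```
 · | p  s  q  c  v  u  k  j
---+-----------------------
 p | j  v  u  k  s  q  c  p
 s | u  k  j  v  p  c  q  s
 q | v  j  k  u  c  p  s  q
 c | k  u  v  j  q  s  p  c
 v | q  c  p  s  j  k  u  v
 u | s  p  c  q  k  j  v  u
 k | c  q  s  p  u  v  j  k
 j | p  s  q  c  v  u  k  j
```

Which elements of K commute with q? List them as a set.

{j, k, q, s}

Compare row q with column q entry by entry.
s·q = j = q·s, so s commutes with q.
p·q = u but q·p = v, so p does not.
Collecting the elements that commute with q: C(q) = {j, k, q, s}.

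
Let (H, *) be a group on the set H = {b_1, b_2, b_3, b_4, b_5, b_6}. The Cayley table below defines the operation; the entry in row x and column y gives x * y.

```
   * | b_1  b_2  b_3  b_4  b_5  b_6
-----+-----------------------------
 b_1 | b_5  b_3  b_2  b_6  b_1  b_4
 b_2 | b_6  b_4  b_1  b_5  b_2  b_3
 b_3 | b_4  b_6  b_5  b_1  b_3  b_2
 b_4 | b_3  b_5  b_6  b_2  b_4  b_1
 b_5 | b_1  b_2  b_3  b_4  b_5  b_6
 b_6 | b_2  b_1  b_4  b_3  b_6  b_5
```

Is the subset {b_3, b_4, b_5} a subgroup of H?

No

b_4 * b_4 = b_2, which is not in {b_3, b_4, b_5}.
The subset is not closed under *, so it is not a subgroup.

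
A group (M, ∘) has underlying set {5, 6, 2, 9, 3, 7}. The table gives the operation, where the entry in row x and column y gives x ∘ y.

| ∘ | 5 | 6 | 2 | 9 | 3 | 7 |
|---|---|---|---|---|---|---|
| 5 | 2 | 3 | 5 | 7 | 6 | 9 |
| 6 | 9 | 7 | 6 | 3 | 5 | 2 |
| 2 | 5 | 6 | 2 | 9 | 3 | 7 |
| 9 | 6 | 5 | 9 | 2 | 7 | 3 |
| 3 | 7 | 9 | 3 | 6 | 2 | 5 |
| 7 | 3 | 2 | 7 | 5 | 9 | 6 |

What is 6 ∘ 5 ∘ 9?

6 ∘ 5 = 9
9 ∘ 9 = 2
(Structurally, M here is isomorphic to the symmetric group S_3.)

2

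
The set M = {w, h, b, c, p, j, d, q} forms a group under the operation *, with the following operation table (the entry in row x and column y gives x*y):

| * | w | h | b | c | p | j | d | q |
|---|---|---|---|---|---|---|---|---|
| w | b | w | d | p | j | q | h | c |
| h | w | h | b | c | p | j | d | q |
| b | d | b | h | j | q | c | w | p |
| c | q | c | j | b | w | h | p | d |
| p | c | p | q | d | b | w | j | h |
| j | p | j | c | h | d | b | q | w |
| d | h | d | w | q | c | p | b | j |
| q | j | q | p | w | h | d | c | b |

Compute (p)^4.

h

p^1 = p
p^2 = p*p = b
p^3 = b*p = q
p^4 = q*p = h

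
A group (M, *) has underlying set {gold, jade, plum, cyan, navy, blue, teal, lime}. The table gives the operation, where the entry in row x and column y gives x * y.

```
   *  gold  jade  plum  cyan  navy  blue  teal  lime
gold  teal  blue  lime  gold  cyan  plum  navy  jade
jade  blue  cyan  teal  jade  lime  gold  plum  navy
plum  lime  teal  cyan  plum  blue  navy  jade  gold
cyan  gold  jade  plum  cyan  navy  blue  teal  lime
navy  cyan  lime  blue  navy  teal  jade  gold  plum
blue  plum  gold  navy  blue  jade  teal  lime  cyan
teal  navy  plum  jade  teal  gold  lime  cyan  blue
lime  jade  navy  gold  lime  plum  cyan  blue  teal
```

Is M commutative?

Yes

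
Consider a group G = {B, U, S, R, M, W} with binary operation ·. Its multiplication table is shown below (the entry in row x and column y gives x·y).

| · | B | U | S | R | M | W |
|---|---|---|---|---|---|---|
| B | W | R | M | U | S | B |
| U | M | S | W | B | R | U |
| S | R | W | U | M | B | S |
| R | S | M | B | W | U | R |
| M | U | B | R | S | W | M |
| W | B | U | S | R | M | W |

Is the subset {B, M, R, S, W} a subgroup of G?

No

S·S = U, which is not in {B, M, R, S, W}.
The subset is not closed under ·, so it is not a subgroup.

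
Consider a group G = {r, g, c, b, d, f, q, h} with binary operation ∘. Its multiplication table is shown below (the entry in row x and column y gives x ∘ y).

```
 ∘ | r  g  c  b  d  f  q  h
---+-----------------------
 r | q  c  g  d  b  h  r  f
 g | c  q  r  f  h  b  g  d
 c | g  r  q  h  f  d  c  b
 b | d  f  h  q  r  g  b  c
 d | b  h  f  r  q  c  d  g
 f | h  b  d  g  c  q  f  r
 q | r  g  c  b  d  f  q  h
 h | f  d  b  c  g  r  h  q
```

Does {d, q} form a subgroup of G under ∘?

{d, q} contains the identity q.
Checking products: every product of two elements of {d, q} (read from the table) lies in {d, q}, so the set is closed.
In a finite group, a nonempty closed subset is a subgroup. So {d, q} ≤ G.

Yes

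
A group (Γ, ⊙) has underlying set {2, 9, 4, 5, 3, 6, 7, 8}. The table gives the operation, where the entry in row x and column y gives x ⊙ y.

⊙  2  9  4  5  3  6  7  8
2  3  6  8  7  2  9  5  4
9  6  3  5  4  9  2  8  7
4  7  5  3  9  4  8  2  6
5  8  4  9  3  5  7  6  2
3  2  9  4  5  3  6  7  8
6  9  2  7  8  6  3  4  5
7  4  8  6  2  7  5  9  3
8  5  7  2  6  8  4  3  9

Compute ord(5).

The identity element is 3 (its row matches the header).
5^1 = 5
5^2 = 5 ⊙ 5 = 3
The first power of 5 equal to the identity is 5^2, so ord(5) = 2.

2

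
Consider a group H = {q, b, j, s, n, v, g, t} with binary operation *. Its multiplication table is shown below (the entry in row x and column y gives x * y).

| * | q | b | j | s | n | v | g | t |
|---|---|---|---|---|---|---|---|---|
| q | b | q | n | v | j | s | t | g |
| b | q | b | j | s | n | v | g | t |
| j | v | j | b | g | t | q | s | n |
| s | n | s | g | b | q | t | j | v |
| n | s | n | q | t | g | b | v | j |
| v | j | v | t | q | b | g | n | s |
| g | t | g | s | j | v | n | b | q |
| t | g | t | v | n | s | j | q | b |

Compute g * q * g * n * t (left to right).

g * q = t
t * g = q
q * n = j
j * t = n

n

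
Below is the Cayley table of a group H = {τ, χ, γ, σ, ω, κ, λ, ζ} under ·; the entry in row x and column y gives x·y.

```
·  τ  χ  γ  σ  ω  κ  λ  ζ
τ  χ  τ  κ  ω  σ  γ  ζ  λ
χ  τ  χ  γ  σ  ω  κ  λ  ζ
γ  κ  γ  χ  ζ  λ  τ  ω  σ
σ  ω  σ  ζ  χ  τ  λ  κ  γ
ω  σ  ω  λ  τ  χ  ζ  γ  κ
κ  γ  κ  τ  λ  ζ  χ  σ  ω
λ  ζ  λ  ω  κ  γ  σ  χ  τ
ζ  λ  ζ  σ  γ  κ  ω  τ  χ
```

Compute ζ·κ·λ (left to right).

γ

ζ·κ = ω
ω·λ = γ
(Structurally, H here is isomorphic to the elementary abelian group (Z_2)^3.)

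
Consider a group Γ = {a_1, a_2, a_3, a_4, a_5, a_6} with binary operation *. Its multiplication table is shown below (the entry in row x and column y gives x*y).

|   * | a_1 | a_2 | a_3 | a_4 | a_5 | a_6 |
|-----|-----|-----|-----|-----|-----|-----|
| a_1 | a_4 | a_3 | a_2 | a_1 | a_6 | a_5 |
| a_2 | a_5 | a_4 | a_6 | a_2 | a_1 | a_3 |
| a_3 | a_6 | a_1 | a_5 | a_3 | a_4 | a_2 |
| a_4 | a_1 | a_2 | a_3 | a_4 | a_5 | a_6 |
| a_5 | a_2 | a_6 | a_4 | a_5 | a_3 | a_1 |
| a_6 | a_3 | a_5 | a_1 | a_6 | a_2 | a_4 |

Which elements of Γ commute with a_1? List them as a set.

Compare row a_1 with column a_1 entry by entry.
a_6*a_1 = a_3 but a_1*a_6 = a_5, so a_6 does not.
Collecting the elements that commute with a_1: C(a_1) = {a_1, a_4}.

{a_1, a_4}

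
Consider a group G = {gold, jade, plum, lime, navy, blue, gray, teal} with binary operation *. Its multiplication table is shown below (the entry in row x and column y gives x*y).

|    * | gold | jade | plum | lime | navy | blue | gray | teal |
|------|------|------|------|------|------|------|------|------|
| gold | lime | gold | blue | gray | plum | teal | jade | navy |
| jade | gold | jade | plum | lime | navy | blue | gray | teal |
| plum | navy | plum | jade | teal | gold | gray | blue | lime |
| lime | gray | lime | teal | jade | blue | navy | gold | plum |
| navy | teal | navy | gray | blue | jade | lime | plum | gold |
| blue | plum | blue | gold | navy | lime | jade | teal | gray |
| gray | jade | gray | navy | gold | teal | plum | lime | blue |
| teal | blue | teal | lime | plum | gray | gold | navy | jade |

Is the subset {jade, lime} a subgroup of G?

{jade, lime} contains the identity jade.
Checking products: every product of two elements of {jade, lime} (read from the table) lies in {jade, lime}, so the set is closed.
In a finite group, a nonempty closed subset is a subgroup. So {jade, lime} ≤ G.

Yes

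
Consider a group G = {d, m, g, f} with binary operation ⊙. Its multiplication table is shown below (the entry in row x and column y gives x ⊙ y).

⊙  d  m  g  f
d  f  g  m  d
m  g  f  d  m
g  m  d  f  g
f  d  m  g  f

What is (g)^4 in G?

f

g^1 = g
g^2 = g ⊙ g = f
g^3 = f ⊙ g = g
g^4 = g ⊙ g = f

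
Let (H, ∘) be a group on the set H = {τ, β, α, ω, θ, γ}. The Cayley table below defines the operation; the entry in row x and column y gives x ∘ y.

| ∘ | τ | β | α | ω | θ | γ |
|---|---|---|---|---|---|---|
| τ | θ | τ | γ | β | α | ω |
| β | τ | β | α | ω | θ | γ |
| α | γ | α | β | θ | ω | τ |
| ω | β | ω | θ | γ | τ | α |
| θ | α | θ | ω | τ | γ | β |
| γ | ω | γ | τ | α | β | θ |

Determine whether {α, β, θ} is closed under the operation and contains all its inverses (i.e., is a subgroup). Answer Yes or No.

No

θ ∘ θ = γ, which is not in {α, β, θ}.
The subset is not closed under ∘, so it is not a subgroup.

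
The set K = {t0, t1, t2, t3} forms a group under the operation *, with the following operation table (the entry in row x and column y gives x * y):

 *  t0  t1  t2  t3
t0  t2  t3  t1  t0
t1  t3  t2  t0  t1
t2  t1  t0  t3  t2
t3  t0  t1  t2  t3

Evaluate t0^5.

t0^1 = t0
t0^2 = t0 * t0 = t2
t0^3 = t2 * t0 = t1
t0^4 = t1 * t0 = t3
t0^5 = t3 * t0 = t0

t0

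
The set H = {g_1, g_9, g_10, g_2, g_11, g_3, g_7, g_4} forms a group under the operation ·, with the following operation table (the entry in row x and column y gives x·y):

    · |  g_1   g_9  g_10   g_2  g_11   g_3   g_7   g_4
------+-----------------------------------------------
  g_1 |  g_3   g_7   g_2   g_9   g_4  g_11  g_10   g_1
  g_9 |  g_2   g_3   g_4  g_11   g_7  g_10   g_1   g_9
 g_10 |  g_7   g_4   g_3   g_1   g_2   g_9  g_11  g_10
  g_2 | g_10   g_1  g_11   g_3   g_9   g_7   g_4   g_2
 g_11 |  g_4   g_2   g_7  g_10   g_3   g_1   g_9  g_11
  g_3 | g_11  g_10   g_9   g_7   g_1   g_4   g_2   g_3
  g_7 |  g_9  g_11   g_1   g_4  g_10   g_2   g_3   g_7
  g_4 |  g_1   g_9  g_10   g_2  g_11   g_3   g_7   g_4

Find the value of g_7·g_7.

Read row g_7, column g_7: g_7·g_7 = g_3.

g_3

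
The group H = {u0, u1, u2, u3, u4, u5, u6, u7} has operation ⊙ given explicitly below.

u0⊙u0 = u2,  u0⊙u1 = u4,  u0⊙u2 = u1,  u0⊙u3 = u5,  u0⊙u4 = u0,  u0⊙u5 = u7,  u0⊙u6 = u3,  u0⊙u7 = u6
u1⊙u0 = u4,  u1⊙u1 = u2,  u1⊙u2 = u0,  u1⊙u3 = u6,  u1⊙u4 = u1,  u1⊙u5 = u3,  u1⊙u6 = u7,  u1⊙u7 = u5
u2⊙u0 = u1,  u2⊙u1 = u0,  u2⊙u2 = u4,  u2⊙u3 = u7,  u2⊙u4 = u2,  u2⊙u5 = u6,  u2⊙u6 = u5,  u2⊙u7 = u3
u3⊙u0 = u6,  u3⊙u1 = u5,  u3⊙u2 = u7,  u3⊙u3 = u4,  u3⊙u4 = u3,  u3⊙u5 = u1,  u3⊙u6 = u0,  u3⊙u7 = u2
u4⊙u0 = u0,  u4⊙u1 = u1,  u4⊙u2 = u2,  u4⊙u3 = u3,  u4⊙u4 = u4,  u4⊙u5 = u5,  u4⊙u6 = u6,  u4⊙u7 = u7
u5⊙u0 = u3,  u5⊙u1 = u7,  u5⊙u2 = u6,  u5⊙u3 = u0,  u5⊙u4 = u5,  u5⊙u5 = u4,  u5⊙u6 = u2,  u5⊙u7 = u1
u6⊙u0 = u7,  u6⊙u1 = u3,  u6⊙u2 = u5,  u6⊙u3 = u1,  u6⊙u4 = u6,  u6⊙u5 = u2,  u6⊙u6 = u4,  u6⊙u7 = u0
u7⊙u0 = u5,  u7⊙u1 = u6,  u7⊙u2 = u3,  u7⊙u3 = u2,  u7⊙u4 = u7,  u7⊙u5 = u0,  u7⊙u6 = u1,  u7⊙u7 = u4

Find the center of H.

An element z is central iff its row equals its column in the table.
For u1: u1 ⊙ u5 = u3 ≠ u7 = u5 ⊙ u1, so u1 ∉ Z.
Checking each element this way leaves Z(H) = {u2, u4}.

{u2, u4}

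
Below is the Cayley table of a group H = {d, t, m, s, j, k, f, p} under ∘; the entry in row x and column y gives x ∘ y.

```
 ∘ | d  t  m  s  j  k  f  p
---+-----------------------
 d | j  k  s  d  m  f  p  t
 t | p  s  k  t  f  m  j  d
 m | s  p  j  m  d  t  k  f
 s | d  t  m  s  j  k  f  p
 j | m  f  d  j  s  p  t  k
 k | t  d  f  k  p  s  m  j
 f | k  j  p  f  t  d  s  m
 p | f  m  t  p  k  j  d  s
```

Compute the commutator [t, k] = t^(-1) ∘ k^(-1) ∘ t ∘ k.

Identity is s; from the table t^(-1) = t and k^(-1) = k.
t ∘ k = m
m ∘ t = p
p ∘ k = j

j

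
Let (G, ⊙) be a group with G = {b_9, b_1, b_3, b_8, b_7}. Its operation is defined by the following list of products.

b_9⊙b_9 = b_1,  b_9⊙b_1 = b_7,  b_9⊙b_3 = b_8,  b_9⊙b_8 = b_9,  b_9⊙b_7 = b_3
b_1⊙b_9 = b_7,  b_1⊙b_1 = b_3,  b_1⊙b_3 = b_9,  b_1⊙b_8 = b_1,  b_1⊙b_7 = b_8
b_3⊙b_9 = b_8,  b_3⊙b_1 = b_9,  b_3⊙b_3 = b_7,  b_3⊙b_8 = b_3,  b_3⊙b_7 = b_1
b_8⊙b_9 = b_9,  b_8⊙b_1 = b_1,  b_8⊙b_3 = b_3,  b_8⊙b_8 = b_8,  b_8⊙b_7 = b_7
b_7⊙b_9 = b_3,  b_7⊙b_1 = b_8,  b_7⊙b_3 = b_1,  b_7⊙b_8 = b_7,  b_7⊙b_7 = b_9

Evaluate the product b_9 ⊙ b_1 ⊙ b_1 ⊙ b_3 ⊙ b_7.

b_9 ⊙ b_1 = b_7
b_7 ⊙ b_1 = b_8
b_8 ⊙ b_3 = b_3
b_3 ⊙ b_7 = b_1
(Structurally, G here is isomorphic to the cyclic group Z_5.)

b_1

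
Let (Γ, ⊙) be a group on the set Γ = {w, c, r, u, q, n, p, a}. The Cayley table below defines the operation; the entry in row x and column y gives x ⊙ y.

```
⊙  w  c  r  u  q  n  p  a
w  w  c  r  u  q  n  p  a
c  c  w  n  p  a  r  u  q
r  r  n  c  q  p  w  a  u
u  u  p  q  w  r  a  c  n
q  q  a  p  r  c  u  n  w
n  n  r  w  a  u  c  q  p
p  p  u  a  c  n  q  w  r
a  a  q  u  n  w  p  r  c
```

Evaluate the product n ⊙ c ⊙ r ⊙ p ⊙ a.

n

n ⊙ c = r
r ⊙ r = c
c ⊙ p = u
u ⊙ a = n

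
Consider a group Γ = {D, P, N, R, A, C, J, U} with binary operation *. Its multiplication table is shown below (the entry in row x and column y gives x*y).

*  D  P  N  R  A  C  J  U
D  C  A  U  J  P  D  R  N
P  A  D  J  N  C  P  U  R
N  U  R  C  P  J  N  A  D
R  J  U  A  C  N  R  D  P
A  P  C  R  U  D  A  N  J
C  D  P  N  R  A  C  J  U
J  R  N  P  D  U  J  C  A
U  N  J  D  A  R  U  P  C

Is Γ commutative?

P*R = N but R*P = U.
Since P and R do not commute, Γ is not abelian.

No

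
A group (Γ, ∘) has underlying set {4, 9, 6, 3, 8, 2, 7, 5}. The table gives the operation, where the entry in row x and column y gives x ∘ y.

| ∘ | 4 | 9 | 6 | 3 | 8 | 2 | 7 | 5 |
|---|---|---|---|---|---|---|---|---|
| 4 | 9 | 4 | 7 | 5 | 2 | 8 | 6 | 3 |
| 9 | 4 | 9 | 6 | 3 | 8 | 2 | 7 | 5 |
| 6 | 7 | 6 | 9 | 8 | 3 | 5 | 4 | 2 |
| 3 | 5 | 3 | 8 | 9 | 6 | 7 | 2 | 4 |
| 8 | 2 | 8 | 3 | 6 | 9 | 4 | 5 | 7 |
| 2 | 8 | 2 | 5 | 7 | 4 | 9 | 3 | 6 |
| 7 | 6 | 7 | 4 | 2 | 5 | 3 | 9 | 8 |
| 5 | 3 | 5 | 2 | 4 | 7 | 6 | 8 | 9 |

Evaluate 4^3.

4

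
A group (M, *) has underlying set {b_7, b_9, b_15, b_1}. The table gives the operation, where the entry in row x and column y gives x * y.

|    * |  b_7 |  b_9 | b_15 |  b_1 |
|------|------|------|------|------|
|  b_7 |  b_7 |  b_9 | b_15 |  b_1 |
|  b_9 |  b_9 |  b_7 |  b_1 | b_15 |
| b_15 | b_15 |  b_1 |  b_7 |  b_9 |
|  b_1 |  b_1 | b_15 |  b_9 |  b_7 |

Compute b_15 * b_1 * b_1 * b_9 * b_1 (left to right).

b_15 * b_1 = b_9
b_9 * b_1 = b_15
b_15 * b_9 = b_1
b_1 * b_1 = b_7

b_7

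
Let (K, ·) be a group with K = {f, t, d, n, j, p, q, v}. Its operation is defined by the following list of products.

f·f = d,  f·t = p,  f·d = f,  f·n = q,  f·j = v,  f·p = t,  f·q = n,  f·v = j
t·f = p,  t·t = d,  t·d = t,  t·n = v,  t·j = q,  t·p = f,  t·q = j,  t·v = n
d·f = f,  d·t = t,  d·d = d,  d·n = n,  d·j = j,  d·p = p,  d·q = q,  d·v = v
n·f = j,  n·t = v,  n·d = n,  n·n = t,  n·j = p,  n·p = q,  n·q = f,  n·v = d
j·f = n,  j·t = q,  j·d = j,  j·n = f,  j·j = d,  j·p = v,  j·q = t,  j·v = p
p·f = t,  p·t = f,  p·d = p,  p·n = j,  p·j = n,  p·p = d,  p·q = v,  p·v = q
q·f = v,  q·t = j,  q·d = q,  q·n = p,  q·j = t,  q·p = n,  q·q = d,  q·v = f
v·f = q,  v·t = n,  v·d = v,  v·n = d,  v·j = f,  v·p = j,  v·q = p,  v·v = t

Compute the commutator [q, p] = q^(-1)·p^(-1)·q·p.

Identity is d; from the table q^(-1) = q and p^(-1) = p.
q·p = n
n·q = f
f·p = t
(Structurally, K here is isomorphic to the dihedral group D_4.)

t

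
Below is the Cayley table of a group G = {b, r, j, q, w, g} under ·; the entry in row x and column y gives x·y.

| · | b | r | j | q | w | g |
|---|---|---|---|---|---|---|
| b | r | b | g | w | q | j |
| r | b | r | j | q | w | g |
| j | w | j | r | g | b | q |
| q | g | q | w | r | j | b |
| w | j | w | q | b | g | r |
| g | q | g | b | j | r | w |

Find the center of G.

{r}

An element z is central iff its row equals its column in the table.
For j: j·g = q ≠ b = g·j, so j ∉ Z.
Checking each element this way leaves Z(G) = {r}.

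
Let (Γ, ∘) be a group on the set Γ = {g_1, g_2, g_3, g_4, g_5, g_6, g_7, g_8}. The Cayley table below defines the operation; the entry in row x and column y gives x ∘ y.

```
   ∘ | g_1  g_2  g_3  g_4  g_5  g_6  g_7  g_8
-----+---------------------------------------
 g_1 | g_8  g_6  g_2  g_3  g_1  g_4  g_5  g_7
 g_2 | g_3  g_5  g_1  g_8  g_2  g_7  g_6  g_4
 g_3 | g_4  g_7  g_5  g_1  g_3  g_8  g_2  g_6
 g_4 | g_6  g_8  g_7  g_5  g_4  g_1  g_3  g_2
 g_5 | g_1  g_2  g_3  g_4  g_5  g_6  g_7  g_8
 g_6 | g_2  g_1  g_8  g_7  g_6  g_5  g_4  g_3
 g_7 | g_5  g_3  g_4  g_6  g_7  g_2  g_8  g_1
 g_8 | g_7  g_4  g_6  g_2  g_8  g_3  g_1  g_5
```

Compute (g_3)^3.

g_3^1 = g_3
g_3^2 = g_3 ∘ g_3 = g_5
g_3^3 = g_5 ∘ g_3 = g_3
(Structurally, Γ here is isomorphic to the dihedral group D_4.)

g_3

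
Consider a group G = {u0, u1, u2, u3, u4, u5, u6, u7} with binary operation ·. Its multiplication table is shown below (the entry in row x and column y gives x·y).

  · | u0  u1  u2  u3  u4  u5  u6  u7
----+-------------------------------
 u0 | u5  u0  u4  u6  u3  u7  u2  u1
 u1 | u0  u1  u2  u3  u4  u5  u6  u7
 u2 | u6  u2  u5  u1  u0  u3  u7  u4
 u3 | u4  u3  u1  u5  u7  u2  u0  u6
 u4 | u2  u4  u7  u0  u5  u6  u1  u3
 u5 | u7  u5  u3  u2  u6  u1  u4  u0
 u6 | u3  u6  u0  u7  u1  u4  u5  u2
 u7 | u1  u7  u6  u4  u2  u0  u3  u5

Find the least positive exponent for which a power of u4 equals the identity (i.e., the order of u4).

4

The identity element is u1 (its row matches the header).
u4^1 = u4
u4^2 = u4·u4 = u5
u4^3 = u5·u4 = u6
u4^4 = u6·u4 = u1
The first power of u4 equal to the identity is u4^4, so ord(u4) = 4.
(Structurally, G here is isomorphic to the quaternion group Q_8.)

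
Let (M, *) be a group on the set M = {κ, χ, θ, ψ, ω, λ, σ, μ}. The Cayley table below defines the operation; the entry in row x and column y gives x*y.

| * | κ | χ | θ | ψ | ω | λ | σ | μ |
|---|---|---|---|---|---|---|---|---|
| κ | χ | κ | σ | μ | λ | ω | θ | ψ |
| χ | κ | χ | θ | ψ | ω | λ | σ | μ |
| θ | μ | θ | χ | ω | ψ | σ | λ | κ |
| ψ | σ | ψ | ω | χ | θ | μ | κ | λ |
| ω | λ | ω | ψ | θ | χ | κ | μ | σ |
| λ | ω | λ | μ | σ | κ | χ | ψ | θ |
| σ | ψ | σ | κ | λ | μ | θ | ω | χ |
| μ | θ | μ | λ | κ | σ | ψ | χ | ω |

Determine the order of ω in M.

2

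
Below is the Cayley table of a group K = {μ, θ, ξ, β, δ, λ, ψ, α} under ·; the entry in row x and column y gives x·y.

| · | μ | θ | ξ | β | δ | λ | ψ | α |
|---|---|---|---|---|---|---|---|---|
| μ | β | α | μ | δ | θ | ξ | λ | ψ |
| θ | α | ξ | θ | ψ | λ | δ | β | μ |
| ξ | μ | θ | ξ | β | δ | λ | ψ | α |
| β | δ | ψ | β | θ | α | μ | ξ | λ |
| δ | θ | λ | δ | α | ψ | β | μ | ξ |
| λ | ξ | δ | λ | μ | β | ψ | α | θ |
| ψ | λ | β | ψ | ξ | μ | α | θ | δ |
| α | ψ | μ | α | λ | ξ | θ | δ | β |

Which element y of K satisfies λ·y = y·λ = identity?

First locate the identity: row ξ matches the header, so ξ is the identity.
Scan row λ for ξ: λ·μ = ξ. Hence λ^(-1) = μ.
(Structurally, K here is isomorphic to the cyclic group Z_8.)

μ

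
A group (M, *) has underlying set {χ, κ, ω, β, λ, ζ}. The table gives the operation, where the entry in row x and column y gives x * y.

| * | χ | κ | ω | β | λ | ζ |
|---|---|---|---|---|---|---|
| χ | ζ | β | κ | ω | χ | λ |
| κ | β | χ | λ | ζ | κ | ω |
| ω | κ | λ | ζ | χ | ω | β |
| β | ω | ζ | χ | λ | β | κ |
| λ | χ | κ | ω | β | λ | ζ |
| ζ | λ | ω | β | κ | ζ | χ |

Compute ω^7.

ω^1 = ω
ω^2 = ω * ω = ζ
ω^3 = ζ * ω = β
ω^4 = β * ω = χ
ω^5 = χ * ω = κ
ω^6 = κ * ω = λ
ω^7 = λ * ω = ω

ω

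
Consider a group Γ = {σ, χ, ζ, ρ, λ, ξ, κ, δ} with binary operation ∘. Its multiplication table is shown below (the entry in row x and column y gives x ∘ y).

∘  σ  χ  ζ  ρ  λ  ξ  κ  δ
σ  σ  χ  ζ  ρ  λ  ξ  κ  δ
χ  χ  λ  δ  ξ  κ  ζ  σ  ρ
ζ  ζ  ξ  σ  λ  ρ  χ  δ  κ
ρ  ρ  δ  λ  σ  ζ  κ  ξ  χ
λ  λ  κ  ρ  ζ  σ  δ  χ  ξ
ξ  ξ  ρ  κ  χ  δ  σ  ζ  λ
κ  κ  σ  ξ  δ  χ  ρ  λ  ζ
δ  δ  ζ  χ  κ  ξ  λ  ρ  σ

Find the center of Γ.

An element z is central iff its row equals its column in the table.
For χ: χ ∘ ξ = ζ ≠ ρ = ξ ∘ χ, so χ ∉ Z.
Checking each element this way leaves Z(Γ) = {λ, σ}.

{λ, σ}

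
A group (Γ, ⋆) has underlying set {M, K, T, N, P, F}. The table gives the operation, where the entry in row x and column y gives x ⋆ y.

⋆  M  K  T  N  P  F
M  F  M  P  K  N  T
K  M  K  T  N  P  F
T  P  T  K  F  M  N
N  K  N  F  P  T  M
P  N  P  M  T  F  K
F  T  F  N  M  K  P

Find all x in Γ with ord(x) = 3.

Identity is K. Compute the order of each non-identity element by repeated multiplication:
  M: M → F → T → P → N → K  (order 6)
  T: T → K  (order 2)
  N: N → P → T → F → M → K  (order 6)
  P: P → F → K  (order 3)
  F: F → P → K  (order 3)
Elements of order 3: {F, P}.

{F, P}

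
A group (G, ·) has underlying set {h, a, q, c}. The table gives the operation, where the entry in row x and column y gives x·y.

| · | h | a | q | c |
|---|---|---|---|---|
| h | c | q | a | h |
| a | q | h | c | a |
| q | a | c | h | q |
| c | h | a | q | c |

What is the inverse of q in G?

First locate the identity: row c matches the header, so c is the identity.
Scan row q for c: q·a = c. Hence q^(-1) = a.

a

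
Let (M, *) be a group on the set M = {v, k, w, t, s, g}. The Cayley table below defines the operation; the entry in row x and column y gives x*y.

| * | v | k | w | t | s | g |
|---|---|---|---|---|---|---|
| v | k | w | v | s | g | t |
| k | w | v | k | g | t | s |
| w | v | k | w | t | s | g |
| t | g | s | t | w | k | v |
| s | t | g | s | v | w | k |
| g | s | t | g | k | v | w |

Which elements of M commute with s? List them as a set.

{s, w}

Compare row s with column s entry by entry.
g*s = v but s*g = k, so g does not.
Collecting the elements that commute with s: C(s) = {s, w}.
(Structurally, M here is isomorphic to the symmetric group S_3.)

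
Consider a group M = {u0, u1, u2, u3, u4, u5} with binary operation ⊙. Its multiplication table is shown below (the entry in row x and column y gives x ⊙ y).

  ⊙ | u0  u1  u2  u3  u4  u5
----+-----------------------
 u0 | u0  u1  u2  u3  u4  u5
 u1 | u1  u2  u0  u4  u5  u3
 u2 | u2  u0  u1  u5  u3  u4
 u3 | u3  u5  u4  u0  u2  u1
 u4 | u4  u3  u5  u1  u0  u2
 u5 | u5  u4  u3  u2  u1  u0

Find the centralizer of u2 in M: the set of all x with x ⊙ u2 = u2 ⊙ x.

Compare row u2 with column u2 entry by entry.
u1 ⊙ u2 = u0 = u2 ⊙ u1, so u1 commutes with u2.
u3 ⊙ u2 = u4 but u2 ⊙ u3 = u5, so u3 does not.
Collecting the elements that commute with u2: C(u2) = {u0, u1, u2}.

{u0, u1, u2}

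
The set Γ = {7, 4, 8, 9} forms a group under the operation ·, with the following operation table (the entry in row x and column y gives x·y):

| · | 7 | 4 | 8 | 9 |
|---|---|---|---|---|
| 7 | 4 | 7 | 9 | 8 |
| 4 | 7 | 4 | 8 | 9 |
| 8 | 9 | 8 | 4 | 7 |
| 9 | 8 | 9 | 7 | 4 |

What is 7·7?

Read row 7, column 7: 7·7 = 4.

4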